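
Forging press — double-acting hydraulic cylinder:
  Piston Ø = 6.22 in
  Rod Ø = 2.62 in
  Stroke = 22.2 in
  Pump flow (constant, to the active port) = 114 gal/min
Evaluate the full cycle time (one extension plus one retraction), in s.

t ≈ 2.80 s

Cap-side area A_cap = π/4 × (6.22 in)² = 30.39 in^2
Rod-side annular area A_ann = π/4 × (6.22² − 2.62²) = 24.99 in^2
t_ext = A_cap·L/Q = 1.537 s
t_ret = A_ann·L/Q = 1.264 s
t_cycle = t_ext + t_ret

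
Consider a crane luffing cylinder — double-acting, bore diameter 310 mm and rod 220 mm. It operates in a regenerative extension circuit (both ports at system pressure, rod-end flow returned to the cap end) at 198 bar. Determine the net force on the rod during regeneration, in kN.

With equal pressure on both faces, forces on the annular region cancel; the net push is pressure × rod cross-section.
Rod cross-section A_rod = π/4 × (220 mm)² = 38010 mm^2
F = P × A_rod

F ≈ 753 kN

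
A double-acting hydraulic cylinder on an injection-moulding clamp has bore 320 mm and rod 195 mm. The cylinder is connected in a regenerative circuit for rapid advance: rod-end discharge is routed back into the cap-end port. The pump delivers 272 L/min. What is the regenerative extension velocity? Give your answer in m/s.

v ≈ 0.152 m/s

In regeneration the rod-end outflow joins the pump flow into the cap end, so the net volume the pump must supply per unit advance equals the rod cross-section area.
Rod cross-section A_rod = π/4 × (195 mm)² = 29860 mm^2
v = Q_pump / A_rod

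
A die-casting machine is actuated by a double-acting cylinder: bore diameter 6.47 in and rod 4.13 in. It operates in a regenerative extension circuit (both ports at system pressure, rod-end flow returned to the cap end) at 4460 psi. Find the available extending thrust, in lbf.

F ≈ 59700 lbf

With equal pressure on both faces, forces on the annular region cancel; the net push is pressure × rod cross-section.
Rod cross-section A_rod = π/4 × (4.13 in)² = 13.40 in^2
F = P × A_rod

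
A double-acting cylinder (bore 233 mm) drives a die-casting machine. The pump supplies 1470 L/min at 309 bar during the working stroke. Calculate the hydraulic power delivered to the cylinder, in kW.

Hydraulic power = P × Q

W ≈ 757 kW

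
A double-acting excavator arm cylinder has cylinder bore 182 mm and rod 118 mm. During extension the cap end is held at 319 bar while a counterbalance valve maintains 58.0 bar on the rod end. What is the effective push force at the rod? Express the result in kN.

F ≈ 742 kN

Cap-side area A_cap = π/4 × (182 mm)² = 26020 mm^2
Rod-side annular area A_ann = π/4 × (182² − 118²) = 15080 mm^2
Net thrust = P_cap·A_cap − P_rod·A_ann = 829.9 kN − 87.46 kN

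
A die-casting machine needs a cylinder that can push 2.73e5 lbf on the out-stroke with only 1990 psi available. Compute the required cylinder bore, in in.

D ≈ 13.2 in

Extension force acts on the full piston face: F = P × (π/4)D².
D = √(4F / (πP)) = √(4 × 2.73e5 lbf / (π × 1990 psi))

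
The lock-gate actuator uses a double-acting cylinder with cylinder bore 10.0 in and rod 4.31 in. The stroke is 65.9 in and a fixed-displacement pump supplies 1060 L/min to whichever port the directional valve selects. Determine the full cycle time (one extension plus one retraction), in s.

Cap-side area A_cap = π/4 × (10.0 in)² = 78.54 in^2
Rod-side annular area A_ann = π/4 × (10.0² − 4.31²) = 63.95 in^2
t_ext = A_cap·L/Q = 4.801 s
t_ret = A_ann·L/Q = 3.909 s
t_cycle = t_ext + t_ret

t ≈ 8.71 s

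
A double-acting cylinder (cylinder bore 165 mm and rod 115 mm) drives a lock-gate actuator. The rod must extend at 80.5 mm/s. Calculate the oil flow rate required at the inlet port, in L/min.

Q ≈ 103 L/min

Cap-side area A_cap = π/4 × (165 mm)² = 21380 mm^2
Q = A × v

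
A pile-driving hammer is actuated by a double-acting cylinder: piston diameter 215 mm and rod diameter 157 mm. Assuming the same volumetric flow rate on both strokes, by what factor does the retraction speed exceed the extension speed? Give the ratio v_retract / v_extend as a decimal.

Cap-side area A_cap = π/4 × (215 mm)² = 36310 mm^2
Rod-side annular area A_ann = π/4 × (215² − 157²) = 16950 mm^2
For equal Q, v ∝ 1/A, so v_ret/v_ext = A_cap/A_ann.

v_ret/v_ext ≈ 2.14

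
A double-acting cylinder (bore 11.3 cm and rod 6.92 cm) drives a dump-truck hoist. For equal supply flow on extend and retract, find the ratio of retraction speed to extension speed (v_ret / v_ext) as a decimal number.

Cap-side area A_cap = π/4 × (11.3 cm)² = 100.3 cm^2
Rod-side annular area A_ann = π/4 × (11.3² − 6.92²) = 62.68 cm^2
For equal Q, v ∝ 1/A, so v_ret/v_ext = A_cap/A_ann.

v_ret/v_ext ≈ 1.60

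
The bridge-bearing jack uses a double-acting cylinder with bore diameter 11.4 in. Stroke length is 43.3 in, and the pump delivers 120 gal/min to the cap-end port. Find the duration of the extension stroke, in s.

Cap-side area A_cap = π/4 × (11.4 in)² = 102.1 in^2
Swept volume V = A × L; t = V / Q = A·L / Q

t ≈ 9.57 s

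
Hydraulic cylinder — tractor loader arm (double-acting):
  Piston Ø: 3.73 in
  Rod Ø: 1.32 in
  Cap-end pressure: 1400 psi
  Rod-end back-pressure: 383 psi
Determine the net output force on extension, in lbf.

F ≈ 11600 lbf

Cap-side area A_cap = π/4 × (3.73 in)² = 10.93 in^2
Rod-side annular area A_ann = π/4 × (3.73² − 1.32²) = 9.559 in^2
Net thrust = P_cap·A_cap − P_rod·A_ann = 15300 lbf − 3661 lbf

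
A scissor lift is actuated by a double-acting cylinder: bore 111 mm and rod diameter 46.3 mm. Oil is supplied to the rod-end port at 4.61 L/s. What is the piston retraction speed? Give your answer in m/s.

v ≈ 0.577 m/s

Rod-side annular area A_ann = π/4 × (111² − 46.3²) = 7993 mm^2
Flow into the rod-end port fills the annular volume.
v = Q / A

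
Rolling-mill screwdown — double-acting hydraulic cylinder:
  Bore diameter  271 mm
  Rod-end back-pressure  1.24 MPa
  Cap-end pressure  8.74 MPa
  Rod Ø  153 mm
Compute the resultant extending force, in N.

F ≈ 4.55e5 N

Cap-side area A_cap = π/4 × (271 mm)² = 57680 mm^2
Rod-side annular area A_ann = π/4 × (271² − 153²) = 39300 mm^2
Net thrust = P_cap·A_cap − P_rod·A_ann = 5.041e5 N − 48730 N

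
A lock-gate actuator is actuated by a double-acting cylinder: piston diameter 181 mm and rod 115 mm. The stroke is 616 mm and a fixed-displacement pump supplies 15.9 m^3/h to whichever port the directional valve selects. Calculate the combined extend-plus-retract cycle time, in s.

t ≈ 5.73 s

Cap-side area A_cap = π/4 × (181 mm)² = 25730 mm^2
Rod-side annular area A_ann = π/4 × (181² − 115²) = 15340 mm^2
t_ext = A_cap·L/Q = 3.589 s
t_ret = A_ann·L/Q = 2.140 s
t_cycle = t_ext + t_ret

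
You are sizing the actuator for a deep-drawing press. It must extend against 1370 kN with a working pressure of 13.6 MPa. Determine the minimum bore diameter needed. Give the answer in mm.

Extension force acts on the full piston face: F = P × (π/4)D².
D = √(4F / (πP)) = √(4 × 1370 kN / (π × 13.6 MPa))

D ≈ 358 mm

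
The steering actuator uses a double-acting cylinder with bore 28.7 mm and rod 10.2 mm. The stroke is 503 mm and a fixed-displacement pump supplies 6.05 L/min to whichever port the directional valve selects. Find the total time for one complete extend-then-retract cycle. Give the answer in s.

t ≈ 6.05 s

Cap-side area A_cap = π/4 × (28.7 mm)² = 646.9 mm^2
Rod-side annular area A_ann = π/4 × (28.7² − 10.2²) = 565.2 mm^2
t_ext = A_cap·L/Q = 3.227 s
t_ret = A_ann·L/Q = 2.820 s
t_cycle = t_ext + t_ret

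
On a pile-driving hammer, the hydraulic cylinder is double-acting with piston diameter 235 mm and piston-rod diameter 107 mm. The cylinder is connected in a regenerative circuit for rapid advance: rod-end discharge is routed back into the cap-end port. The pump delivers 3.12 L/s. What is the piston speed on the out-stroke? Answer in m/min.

In regeneration the rod-end outflow joins the pump flow into the cap end, so the net volume the pump must supply per unit advance equals the rod cross-section area.
Rod cross-section A_rod = π/4 × (107 mm)² = 8992 mm^2
v = Q_pump / A_rod

v ≈ 20.8 m/min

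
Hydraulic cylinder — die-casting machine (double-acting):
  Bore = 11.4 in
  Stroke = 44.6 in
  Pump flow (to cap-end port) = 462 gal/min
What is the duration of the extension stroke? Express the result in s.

t ≈ 2.56 s

Cap-side area A_cap = π/4 × (11.4 in)² = 102.1 in^2
Swept volume V = A × L; t = V / Q = A·L / Q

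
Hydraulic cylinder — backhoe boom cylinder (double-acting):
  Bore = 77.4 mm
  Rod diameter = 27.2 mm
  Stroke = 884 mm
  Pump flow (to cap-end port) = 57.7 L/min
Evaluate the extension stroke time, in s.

t ≈ 4.33 s

Cap-side area A_cap = π/4 × (77.4 mm)² = 4705 mm^2
Swept volume V = A × L; t = V / Q = A·L / Q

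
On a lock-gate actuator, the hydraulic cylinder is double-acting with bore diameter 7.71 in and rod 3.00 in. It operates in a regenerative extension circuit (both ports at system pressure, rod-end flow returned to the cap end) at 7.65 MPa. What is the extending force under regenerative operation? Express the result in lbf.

With equal pressure on both faces, forces on the annular region cancel; the net push is pressure × rod cross-section.
Rod cross-section A_rod = π/4 × (3.00 in)² = 7.069 in^2
F = P × A_rod

F ≈ 7840 lbf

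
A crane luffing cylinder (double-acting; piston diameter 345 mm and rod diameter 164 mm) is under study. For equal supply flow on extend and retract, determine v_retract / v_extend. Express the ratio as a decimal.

Cap-side area A_cap = π/4 × (345 mm)² = 93480 mm^2
Rod-side annular area A_ann = π/4 × (345² − 164²) = 72360 mm^2
For equal Q, v ∝ 1/A, so v_ret/v_ext = A_cap/A_ann.

v_ret/v_ext ≈ 1.29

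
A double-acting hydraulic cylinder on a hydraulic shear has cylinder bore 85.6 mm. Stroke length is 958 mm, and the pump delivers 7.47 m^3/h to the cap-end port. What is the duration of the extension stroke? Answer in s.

t ≈ 2.66 s

Cap-side area A_cap = π/4 × (85.6 mm)² = 5755 mm^2
Swept volume V = A × L; t = V / Q = A·L / Q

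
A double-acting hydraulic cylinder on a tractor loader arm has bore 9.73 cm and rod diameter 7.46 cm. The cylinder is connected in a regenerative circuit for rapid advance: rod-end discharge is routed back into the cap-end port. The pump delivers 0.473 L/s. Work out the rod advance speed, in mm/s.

In regeneration the rod-end outflow joins the pump flow into the cap end, so the net volume the pump must supply per unit advance equals the rod cross-section area.
Rod cross-section A_rod = π/4 × (7.46 cm)² = 43.71 cm^2
v = Q_pump / A_rod

v ≈ 108 mm/s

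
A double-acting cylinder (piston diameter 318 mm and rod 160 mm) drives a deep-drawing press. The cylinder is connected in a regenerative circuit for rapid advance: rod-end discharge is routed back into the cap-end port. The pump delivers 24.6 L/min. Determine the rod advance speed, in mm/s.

v ≈ 20.4 mm/s

In regeneration the rod-end outflow joins the pump flow into the cap end, so the net volume the pump must supply per unit advance equals the rod cross-section area.
Rod cross-section A_rod = π/4 × (160 mm)² = 20110 mm^2
v = Q_pump / A_rod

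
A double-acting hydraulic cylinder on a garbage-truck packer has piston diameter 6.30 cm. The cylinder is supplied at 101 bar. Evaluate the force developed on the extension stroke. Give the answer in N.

F ≈ 31500 N

Cap-side area A_cap = π/4 × (6.30 cm)² = 31.17 cm^2
F = P × A_cap = 101 bar × A_cap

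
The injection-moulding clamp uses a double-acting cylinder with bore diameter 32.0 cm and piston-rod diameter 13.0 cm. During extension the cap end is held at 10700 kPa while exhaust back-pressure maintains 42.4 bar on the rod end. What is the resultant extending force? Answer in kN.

F ≈ 576 kN

Cap-side area A_cap = π/4 × (32.0 cm)² = 804.2 cm^2
Rod-side annular area A_ann = π/4 × (32.0² − 13.0²) = 671.5 cm^2
Net thrust = P_cap·A_cap − P_rod·A_ann = 860.5 kN − 284.7 kN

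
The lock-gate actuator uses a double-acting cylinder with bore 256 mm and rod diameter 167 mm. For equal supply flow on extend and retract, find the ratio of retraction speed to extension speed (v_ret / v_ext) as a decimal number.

v_ret/v_ext ≈ 1.74

Cap-side area A_cap = π/4 × (256 mm)² = 51470 mm^2
Rod-side annular area A_ann = π/4 × (256² − 167²) = 29570 mm^2
For equal Q, v ∝ 1/A, so v_ret/v_ext = A_cap/A_ann.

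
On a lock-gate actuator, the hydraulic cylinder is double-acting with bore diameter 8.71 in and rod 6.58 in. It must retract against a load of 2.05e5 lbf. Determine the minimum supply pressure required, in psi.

Rod-side annular area A_ann = π/4 × (8.71² − 6.58²) = 25.58 in^2
Retraction: pressure acts on the annular area.
P = F / A = 2.05e5 lbf / A

P ≈ 8010 psi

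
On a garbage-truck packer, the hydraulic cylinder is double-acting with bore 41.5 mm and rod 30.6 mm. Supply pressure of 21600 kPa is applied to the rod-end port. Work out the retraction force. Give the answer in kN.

Rod-side annular area A_ann = π/4 × (41.5² − 30.6²) = 617.2 mm^2
On retraction the pressure acts on the annular area (bore minus rod).
F = P × A_ann

F ≈ 13.3 kN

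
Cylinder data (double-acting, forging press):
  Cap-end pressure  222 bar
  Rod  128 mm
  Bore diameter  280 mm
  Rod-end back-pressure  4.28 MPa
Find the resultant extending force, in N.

Cap-side area A_cap = π/4 × (280 mm)² = 61580 mm^2
Rod-side annular area A_ann = π/4 × (280² − 128²) = 48710 mm^2
Net thrust = P_cap·A_cap − P_rod·A_ann = 1.367e6 N − 2.085e5 N

F ≈ 1.16e6 N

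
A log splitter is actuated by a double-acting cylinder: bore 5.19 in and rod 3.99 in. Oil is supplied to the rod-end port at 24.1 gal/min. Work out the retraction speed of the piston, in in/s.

v ≈ 10.7 in/s

Rod-side annular area A_ann = π/4 × (5.19² − 3.99²) = 8.652 in^2
Flow into the rod-end port fills the annular volume.
v = Q / A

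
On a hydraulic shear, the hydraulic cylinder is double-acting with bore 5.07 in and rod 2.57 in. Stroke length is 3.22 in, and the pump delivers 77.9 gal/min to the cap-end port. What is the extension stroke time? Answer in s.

t ≈ 0.217 s

Cap-side area A_cap = π/4 × (5.07 in)² = 20.19 in^2
Swept volume V = A × L; t = V / Q = A·L / Q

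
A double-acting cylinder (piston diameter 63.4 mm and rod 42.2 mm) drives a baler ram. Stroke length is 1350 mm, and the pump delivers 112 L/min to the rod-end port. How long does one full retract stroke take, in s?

Rod-side annular area A_ann = π/4 × (63.4² − 42.2²) = 1758 mm^2
Swept volume V = A × L; t = V / Q = A·L / Q

t ≈ 1.27 s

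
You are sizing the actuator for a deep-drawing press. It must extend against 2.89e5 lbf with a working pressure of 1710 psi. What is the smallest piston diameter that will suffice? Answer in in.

Extension force acts on the full piston face: F = P × (π/4)D².
D = √(4F / (πP)) = √(4 × 2.89e5 lbf / (π × 1710 psi))

D ≈ 14.7 in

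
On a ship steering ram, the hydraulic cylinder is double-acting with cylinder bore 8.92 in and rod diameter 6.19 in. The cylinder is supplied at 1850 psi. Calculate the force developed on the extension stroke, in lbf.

Cap-side area A_cap = π/4 × (8.92 in)² = 62.49 in^2
F = P × A_cap = 1850 psi × A_cap

F ≈ 1.16e5 lbf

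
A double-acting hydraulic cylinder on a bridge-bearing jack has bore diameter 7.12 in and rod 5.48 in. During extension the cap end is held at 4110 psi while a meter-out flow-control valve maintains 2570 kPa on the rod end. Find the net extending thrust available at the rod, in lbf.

Cap-side area A_cap = π/4 × (7.12 in)² = 39.82 in^2
Rod-side annular area A_ann = π/4 × (7.12² − 5.48²) = 16.23 in^2
Net thrust = P_cap·A_cap − P_rod·A_ann = 1.636e5 lbf − 6049 lbf

F ≈ 1.58e5 lbf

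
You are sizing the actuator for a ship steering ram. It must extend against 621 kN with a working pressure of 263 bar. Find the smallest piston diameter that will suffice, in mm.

Extension force acts on the full piston face: F = P × (π/4)D².
D = √(4F / (πP)) = √(4 × 621 kN / (π × 263 bar))

D ≈ 173 mm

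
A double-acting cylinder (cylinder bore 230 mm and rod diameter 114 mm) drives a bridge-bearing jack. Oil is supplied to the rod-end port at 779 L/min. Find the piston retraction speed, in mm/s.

v ≈ 414 mm/s

Rod-side annular area A_ann = π/4 × (230² − 114²) = 31340 mm^2
Flow into the rod-end port fills the annular volume.
v = Q / A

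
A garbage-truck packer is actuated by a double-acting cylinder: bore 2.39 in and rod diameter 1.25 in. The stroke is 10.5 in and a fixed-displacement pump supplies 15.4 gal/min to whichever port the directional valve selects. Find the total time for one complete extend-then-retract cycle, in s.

Cap-side area A_cap = π/4 × (2.39 in)² = 4.486 in^2
Rod-side annular area A_ann = π/4 × (2.39² − 1.25²) = 3.259 in^2
t_ext = A_cap·L/Q = 0.7945 s
t_ret = A_ann·L/Q = 0.5772 s
t_cycle = t_ext + t_ret

t ≈ 1.37 s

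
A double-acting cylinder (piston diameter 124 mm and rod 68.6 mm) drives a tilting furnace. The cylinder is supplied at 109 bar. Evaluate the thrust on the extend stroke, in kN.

Cap-side area A_cap = π/4 × (124 mm)² = 12080 mm^2
F = P × A_cap = 109 bar × A_cap

F ≈ 132 kN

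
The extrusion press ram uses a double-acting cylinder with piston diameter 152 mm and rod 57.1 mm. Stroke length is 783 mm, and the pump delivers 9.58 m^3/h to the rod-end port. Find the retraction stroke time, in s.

Rod-side annular area A_ann = π/4 × (152² − 57.1²) = 15590 mm^2
Swept volume V = A × L; t = V / Q = A·L / Q

t ≈ 4.59 s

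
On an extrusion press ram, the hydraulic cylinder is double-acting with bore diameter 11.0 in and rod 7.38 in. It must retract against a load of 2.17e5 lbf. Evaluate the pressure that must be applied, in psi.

Rod-side annular area A_ann = π/4 × (11.0² − 7.38²) = 52.26 in^2
Retraction: pressure acts on the annular area.
P = F / A = 2.17e5 lbf / A

P ≈ 4150 psi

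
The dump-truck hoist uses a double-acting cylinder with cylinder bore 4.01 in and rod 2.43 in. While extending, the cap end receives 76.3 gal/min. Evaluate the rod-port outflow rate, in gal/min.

Q_out ≈ 48.3 gal/min

Cap-side area A_cap = π/4 × (4.01 in)² = 12.63 in^2
Rod-side annular area A_ann = π/4 × (4.01² − 2.43²) = 7.992 in^2
Piston speed v = Q_in/A_cap; rod-end outflow Q_out = v × A_ann = Q_in × A_ann/A_cap.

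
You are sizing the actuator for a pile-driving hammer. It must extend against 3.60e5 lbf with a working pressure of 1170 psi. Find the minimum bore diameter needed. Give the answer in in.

Extension force acts on the full piston face: F = P × (π/4)D².
D = √(4F / (πP)) = √(4 × 3.60e5 lbf / (π × 1170 psi))

D ≈ 19.8 in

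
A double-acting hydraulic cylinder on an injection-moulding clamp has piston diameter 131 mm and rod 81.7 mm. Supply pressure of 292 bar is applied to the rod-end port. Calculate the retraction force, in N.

F ≈ 2.40e5 N

Rod-side annular area A_ann = π/4 × (131² − 81.7²) = 8236 mm^2
On retraction the pressure acts on the annular area (bore minus rod).
F = P × A_ann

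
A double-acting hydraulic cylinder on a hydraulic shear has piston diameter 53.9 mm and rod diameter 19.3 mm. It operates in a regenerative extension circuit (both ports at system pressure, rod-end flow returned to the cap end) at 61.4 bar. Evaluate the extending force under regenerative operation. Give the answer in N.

F ≈ 1800 N

With equal pressure on both faces, forces on the annular region cancel; the net push is pressure × rod cross-section.
Rod cross-section A_rod = π/4 × (19.3 mm)² = 292.6 mm^2
F = P × A_rod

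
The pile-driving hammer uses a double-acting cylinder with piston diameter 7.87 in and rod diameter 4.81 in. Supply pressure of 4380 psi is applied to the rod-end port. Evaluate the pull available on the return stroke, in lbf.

F ≈ 1.33e5 lbf

Rod-side annular area A_ann = π/4 × (7.87² − 4.81²) = 30.47 in^2
On retraction the pressure acts on the annular area (bore minus rod).
F = P × A_ann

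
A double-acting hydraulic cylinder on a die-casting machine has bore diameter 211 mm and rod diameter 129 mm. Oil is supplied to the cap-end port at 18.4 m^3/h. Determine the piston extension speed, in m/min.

Cap-side area A_cap = π/4 × (211 mm)² = 34970 mm^2
v = Q / A

v ≈ 8.77 m/min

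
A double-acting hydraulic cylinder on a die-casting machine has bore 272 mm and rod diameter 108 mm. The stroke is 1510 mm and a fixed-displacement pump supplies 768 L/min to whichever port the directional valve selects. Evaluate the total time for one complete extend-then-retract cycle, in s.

t ≈ 12.6 s

Cap-side area A_cap = π/4 × (272 mm)² = 58110 mm^2
Rod-side annular area A_ann = π/4 × (272² − 108²) = 48950 mm^2
t_ext = A_cap·L/Q = 6.855 s
t_ret = A_ann·L/Q = 5.774 s
t_cycle = t_ext + t_ret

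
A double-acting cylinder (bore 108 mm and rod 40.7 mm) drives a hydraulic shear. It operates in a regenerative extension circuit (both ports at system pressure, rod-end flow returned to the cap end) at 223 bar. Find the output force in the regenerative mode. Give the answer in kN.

F ≈ 29.0 kN

With equal pressure on both faces, forces on the annular region cancel; the net push is pressure × rod cross-section.
Rod cross-section A_rod = π/4 × (40.7 mm)² = 1301 mm^2
F = P × A_rod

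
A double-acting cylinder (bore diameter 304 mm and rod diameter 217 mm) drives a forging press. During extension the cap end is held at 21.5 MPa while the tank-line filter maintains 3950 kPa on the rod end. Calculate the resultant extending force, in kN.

F ≈ 1420 kN

Cap-side area A_cap = π/4 × (304 mm)² = 72580 mm^2
Rod-side annular area A_ann = π/4 × (304² − 217²) = 35600 mm^2
Net thrust = P_cap·A_cap − P_rod·A_ann = 1561 kN − 140.6 kN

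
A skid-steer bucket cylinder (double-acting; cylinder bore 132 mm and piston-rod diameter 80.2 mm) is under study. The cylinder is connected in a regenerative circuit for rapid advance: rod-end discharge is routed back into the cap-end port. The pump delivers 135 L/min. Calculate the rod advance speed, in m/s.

In regeneration the rod-end outflow joins the pump flow into the cap end, so the net volume the pump must supply per unit advance equals the rod cross-section area.
Rod cross-section A_rod = π/4 × (80.2 mm)² = 5052 mm^2
v = Q_pump / A_rod

v ≈ 0.445 m/s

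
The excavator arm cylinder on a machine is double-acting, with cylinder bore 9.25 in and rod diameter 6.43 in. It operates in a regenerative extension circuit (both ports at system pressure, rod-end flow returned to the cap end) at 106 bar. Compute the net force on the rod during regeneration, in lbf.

With equal pressure on both faces, forces on the annular region cancel; the net push is pressure × rod cross-section.
Rod cross-section A_rod = π/4 × (6.43 in)² = 32.47 in^2
F = P × A_rod

F ≈ 49900 lbf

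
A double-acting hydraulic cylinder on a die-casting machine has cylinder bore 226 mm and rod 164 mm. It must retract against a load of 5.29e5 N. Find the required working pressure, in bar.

P ≈ 279 bar

Rod-side annular area A_ann = π/4 × (226² − 164²) = 18990 mm^2
Retraction: pressure acts on the annular area.
P = F / A = 5.29e5 N / A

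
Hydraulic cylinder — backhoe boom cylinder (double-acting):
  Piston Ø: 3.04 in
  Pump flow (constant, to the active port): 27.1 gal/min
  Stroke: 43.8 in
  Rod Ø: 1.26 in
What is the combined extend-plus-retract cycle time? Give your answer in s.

t ≈ 5.57 s

Cap-side area A_cap = π/4 × (3.04 in)² = 7.258 in^2
Rod-side annular area A_ann = π/4 × (3.04² − 1.26²) = 6.011 in^2
t_ext = A_cap·L/Q = 3.047 s
t_ret = A_ann·L/Q = 2.524 s
t_cycle = t_ext + t_ret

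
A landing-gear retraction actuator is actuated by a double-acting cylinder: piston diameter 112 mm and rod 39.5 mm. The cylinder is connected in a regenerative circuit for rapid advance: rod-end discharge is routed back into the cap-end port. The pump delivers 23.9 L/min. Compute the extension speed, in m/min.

In regeneration the rod-end outflow joins the pump flow into the cap end, so the net volume the pump must supply per unit advance equals the rod cross-section area.
Rod cross-section A_rod = π/4 × (39.5 mm)² = 1225 mm^2
v = Q_pump / A_rod

v ≈ 19.5 m/min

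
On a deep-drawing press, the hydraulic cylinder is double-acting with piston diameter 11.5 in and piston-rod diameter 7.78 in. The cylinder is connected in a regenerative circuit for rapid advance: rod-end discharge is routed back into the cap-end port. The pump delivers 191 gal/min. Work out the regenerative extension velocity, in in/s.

v ≈ 15.5 in/s

In regeneration the rod-end outflow joins the pump flow into the cap end, so the net volume the pump must supply per unit advance equals the rod cross-section area.
Rod cross-section A_rod = π/4 × (7.78 in)² = 47.54 in^2
v = Q_pump / A_rod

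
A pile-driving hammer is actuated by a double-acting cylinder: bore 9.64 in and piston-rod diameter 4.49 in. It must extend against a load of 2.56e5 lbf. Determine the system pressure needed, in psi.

Cap-side area A_cap = π/4 × (9.64 in)² = 72.99 in^2
P = F / A = 2.56e5 lbf / A

P ≈ 3510 psi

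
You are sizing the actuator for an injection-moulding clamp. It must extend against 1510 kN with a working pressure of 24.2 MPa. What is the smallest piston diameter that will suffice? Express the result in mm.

Extension force acts on the full piston face: F = P × (π/4)D².
D = √(4F / (πP)) = √(4 × 1510 kN / (π × 24.2 MPa))

D ≈ 282 mm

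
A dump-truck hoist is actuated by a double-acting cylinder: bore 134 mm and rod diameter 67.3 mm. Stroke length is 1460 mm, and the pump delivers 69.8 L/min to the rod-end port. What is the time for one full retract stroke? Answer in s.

Rod-side annular area A_ann = π/4 × (134² − 67.3²) = 10550 mm^2
Swept volume V = A × L; t = V / Q = A·L / Q

t ≈ 13.2 s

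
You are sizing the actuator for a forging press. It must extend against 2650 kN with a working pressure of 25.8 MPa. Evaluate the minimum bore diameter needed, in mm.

Extension force acts on the full piston face: F = P × (π/4)D².
D = √(4F / (πP)) = √(4 × 2650 kN / (π × 25.8 MPa))

D ≈ 362 mm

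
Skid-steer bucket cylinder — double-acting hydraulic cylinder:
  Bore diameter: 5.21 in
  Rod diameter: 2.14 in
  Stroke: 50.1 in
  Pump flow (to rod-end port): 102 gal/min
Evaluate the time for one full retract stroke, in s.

Rod-side annular area A_ann = π/4 × (5.21² − 2.14²) = 17.72 in^2
Swept volume V = A × L; t = V / Q = A·L / Q

t ≈ 2.26 s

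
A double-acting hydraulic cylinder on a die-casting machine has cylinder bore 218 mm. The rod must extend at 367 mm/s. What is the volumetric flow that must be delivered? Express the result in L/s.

Cap-side area A_cap = π/4 × (218 mm)² = 37330 mm^2
Q = A × v

Q ≈ 13.7 L/s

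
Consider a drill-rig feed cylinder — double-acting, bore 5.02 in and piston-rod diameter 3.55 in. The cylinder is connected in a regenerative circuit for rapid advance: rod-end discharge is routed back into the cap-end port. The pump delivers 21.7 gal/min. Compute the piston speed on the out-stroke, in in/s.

In regeneration the rod-end outflow joins the pump flow into the cap end, so the net volume the pump must supply per unit advance equals the rod cross-section area.
Rod cross-section A_rod = π/4 × (3.55 in)² = 9.898 in^2
v = Q_pump / A_rod

v ≈ 8.44 in/s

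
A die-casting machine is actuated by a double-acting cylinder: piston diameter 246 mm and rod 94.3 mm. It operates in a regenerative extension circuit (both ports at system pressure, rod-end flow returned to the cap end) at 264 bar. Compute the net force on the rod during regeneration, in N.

With equal pressure on both faces, forces on the annular region cancel; the net push is pressure × rod cross-section.
Rod cross-section A_rod = π/4 × (94.3 mm)² = 6984 mm^2
F = P × A_rod

F ≈ 1.84e5 N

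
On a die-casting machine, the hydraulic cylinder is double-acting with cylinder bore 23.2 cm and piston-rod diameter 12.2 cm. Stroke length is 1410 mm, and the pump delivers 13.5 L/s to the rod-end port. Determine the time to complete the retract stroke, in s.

Rod-side annular area A_ann = π/4 × (23.2² − 12.2²) = 305.8 cm^2
Swept volume V = A × L; t = V / Q = A·L / Q

t ≈ 3.19 s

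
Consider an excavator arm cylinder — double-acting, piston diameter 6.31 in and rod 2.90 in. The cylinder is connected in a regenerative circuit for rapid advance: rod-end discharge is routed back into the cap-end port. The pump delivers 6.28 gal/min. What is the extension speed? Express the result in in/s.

v ≈ 3.66 in/s

In regeneration the rod-end outflow joins the pump flow into the cap end, so the net volume the pump must supply per unit advance equals the rod cross-section area.
Rod cross-section A_rod = π/4 × (2.90 in)² = 6.605 in^2
v = Q_pump / A_rod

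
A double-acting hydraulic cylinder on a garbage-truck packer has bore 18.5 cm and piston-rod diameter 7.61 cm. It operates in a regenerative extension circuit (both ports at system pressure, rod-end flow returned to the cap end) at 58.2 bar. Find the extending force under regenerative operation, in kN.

With equal pressure on both faces, forces on the annular region cancel; the net push is pressure × rod cross-section.
Rod cross-section A_rod = π/4 × (7.61 cm)² = 45.48 cm^2
F = P × A_rod

F ≈ 26.5 kN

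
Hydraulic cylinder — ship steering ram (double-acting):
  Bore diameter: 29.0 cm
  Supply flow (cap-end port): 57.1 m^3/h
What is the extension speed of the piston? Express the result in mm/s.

Cap-side area A_cap = π/4 × (29.0 cm)² = 660.5 cm^2
v = Q / A

v ≈ 240 mm/s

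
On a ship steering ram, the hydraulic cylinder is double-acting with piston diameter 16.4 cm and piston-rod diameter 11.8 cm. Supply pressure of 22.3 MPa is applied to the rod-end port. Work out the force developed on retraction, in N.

F ≈ 2.27e5 N

Rod-side annular area A_ann = π/4 × (16.4² − 11.8²) = 101.9 cm^2
On retraction the pressure acts on the annular area (bore minus rod).
F = P × A_ann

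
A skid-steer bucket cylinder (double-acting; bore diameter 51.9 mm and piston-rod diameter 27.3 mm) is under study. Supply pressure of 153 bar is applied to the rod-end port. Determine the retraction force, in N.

F ≈ 23400 N

Rod-side annular area A_ann = π/4 × (51.9² − 27.3²) = 1530 mm^2
On retraction the pressure acts on the annular area (bore minus rod).
F = P × A_ann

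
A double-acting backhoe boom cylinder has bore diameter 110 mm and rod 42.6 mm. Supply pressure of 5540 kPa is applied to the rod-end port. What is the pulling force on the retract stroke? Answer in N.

F ≈ 44800 N

Rod-side annular area A_ann = π/4 × (110² − 42.6²) = 8078 mm^2
On retraction the pressure acts on the annular area (bore minus rod).
F = P × A_ann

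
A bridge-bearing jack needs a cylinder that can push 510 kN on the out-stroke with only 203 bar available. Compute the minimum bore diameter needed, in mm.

Extension force acts on the full piston face: F = P × (π/4)D².
D = √(4F / (πP)) = √(4 × 510 kN / (π × 203 bar))

D ≈ 179 mm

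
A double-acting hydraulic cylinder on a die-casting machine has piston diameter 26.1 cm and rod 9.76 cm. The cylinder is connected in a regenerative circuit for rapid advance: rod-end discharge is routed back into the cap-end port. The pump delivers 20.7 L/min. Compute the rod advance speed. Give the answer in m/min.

v ≈ 2.77 m/min

In regeneration the rod-end outflow joins the pump flow into the cap end, so the net volume the pump must supply per unit advance equals the rod cross-section area.
Rod cross-section A_rod = π/4 × (9.76 cm)² = 74.82 cm^2
v = Q_pump / A_rod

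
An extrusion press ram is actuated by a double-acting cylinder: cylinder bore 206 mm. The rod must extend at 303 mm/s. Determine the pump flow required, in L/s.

Q ≈ 10.1 L/s

Cap-side area A_cap = π/4 × (206 mm)² = 33330 mm^2
Q = A × v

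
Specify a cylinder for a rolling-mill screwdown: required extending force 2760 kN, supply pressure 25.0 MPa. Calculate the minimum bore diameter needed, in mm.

D ≈ 375 mm

Extension force acts on the full piston face: F = P × (π/4)D².
D = √(4F / (πP)) = √(4 × 2760 kN / (π × 25.0 MPa))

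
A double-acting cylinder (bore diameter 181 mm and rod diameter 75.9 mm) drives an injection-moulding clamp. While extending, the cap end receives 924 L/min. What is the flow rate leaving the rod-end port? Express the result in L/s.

Q_out ≈ 12.7 L/s

Cap-side area A_cap = π/4 × (181 mm)² = 25730 mm^2
Rod-side annular area A_ann = π/4 × (181² − 75.9²) = 21210 mm^2
Piston speed v = Q_in/A_cap; rod-end outflow Q_out = v × A_ann = Q_in × A_ann/A_cap.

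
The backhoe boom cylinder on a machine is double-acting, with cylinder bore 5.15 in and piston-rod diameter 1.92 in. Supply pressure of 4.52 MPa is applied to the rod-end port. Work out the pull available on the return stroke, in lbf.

F ≈ 11800 lbf

Rod-side annular area A_ann = π/4 × (5.15² − 1.92²) = 17.94 in^2
On retraction the pressure acts on the annular area (bore minus rod).
F = P × A_ann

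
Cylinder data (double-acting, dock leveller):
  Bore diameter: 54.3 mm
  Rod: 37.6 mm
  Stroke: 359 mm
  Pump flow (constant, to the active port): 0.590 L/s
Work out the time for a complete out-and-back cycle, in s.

Cap-side area A_cap = π/4 × (54.3 mm)² = 2316 mm^2
Rod-side annular area A_ann = π/4 × (54.3² − 37.6²) = 1205 mm^2
t_ext = A_cap·L/Q = 1.409 s
t_ret = A_ann·L/Q = 0.7334 s
t_cycle = t_ext + t_ret

t ≈ 2.14 s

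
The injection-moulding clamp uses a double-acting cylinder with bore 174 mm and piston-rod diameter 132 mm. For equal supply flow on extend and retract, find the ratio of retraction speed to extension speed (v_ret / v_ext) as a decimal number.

v_ret/v_ext ≈ 2.36

Cap-side area A_cap = π/4 × (174 mm)² = 23780 mm^2
Rod-side annular area A_ann = π/4 × (174² − 132²) = 10090 mm^2
For equal Q, v ∝ 1/A, so v_ret/v_ext = A_cap/A_ann.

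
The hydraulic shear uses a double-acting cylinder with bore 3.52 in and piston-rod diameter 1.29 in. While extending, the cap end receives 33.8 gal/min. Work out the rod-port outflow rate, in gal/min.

Q_out ≈ 29.3 gal/min

Cap-side area A_cap = π/4 × (3.52 in)² = 9.731 in^2
Rod-side annular area A_ann = π/4 × (3.52² − 1.29²) = 8.424 in^2
Piston speed v = Q_in/A_cap; rod-end outflow Q_out = v × A_ann = Q_in × A_ann/A_cap.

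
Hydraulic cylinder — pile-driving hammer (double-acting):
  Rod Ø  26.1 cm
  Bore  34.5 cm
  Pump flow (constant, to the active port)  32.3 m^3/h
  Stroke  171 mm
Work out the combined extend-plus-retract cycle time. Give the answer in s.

Cap-side area A_cap = π/4 × (34.5 cm)² = 934.8 cm^2
Rod-side annular area A_ann = π/4 × (34.5² − 26.1²) = 399.8 cm^2
t_ext = A_cap·L/Q = 1.782 s
t_ret = A_ann·L/Q = 0.7620 s
t_cycle = t_ext + t_ret

t ≈ 2.54 s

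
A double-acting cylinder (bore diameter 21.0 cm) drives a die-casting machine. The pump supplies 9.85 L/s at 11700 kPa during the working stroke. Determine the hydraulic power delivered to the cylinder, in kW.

W ≈ 115 kW

Hydraulic power = P × Q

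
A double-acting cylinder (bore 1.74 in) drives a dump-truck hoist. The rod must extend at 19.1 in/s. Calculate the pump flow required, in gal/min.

Cap-side area A_cap = π/4 × (1.74 in)² = 2.378 in^2
Q = A × v

Q ≈ 11.8 gal/min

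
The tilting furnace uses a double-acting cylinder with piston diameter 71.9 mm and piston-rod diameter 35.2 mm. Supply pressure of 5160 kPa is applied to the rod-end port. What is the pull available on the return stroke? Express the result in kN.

F ≈ 15.9 kN

Rod-side annular area A_ann = π/4 × (71.9² − 35.2²) = 3087 mm^2
On retraction the pressure acts on the annular area (bore minus rod).
F = P × A_ann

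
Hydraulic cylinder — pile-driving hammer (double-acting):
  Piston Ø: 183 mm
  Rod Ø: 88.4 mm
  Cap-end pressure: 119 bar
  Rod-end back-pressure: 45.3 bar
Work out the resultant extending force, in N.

Cap-side area A_cap = π/4 × (183 mm)² = 26300 mm^2
Rod-side annular area A_ann = π/4 × (183² − 88.4²) = 20160 mm^2
Net thrust = P_cap·A_cap − P_rod·A_ann = 3.130e5 N − 91350 N

F ≈ 2.22e5 N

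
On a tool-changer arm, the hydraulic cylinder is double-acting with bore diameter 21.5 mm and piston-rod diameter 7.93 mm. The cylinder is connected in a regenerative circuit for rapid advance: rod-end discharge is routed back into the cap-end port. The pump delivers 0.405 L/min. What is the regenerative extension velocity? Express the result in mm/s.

In regeneration the rod-end outflow joins the pump flow into the cap end, so the net volume the pump must supply per unit advance equals the rod cross-section area.
Rod cross-section A_rod = π/4 × (7.93 mm)² = 49.39 mm^2
v = Q_pump / A_rod

v ≈ 137 mm/s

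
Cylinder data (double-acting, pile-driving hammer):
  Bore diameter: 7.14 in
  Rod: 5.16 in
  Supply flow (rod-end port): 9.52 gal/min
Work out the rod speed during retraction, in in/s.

v ≈ 1.92 in/s

Rod-side annular area A_ann = π/4 × (7.14² − 5.16²) = 19.13 in^2
Flow into the rod-end port fills the annular volume.
v = Q / A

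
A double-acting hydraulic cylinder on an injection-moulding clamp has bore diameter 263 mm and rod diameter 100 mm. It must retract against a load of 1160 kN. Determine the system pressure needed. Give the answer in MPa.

P ≈ 25.0 MPa

Rod-side annular area A_ann = π/4 × (263² − 100²) = 46470 mm^2
Retraction: pressure acts on the annular area.
P = F / A = 1160 kN / A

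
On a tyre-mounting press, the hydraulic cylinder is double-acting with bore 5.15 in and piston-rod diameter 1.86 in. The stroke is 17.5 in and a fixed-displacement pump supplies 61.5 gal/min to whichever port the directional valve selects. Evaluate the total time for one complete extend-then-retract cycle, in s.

t ≈ 2.88 s

Cap-side area A_cap = π/4 × (5.15 in)² = 20.83 in^2
Rod-side annular area A_ann = π/4 × (5.15² − 1.86²) = 18.11 in^2
t_ext = A_cap·L/Q = 1.540 s
t_ret = A_ann·L/Q = 1.339 s
t_cycle = t_ext + t_ret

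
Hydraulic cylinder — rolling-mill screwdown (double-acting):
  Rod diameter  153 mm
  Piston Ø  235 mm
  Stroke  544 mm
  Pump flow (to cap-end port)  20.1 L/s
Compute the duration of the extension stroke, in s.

Cap-side area A_cap = π/4 × (235 mm)² = 43370 mm^2
Swept volume V = A × L; t = V / Q = A·L / Q

t ≈ 1.17 s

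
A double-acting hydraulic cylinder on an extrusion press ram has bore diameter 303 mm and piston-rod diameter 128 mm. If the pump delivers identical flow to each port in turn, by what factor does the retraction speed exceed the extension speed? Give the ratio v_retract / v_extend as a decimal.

v_ret/v_ext ≈ 1.22

Cap-side area A_cap = π/4 × (303 mm)² = 72110 mm^2
Rod-side annular area A_ann = π/4 × (303² − 128²) = 59240 mm^2
For equal Q, v ∝ 1/A, so v_ret/v_ext = A_cap/A_ann.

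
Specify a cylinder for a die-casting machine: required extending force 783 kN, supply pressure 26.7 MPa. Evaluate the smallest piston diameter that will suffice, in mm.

Extension force acts on the full piston face: F = P × (π/4)D².
D = √(4F / (πP)) = √(4 × 783 kN / (π × 26.7 MPa))

D ≈ 193 mm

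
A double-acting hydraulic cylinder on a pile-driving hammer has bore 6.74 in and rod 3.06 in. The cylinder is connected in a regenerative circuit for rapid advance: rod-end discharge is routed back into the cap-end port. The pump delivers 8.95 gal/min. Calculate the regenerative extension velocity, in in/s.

v ≈ 4.69 in/s

In regeneration the rod-end outflow joins the pump flow into the cap end, so the net volume the pump must supply per unit advance equals the rod cross-section area.
Rod cross-section A_rod = π/4 × (3.06 in)² = 7.354 in^2
v = Q_pump / A_rod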